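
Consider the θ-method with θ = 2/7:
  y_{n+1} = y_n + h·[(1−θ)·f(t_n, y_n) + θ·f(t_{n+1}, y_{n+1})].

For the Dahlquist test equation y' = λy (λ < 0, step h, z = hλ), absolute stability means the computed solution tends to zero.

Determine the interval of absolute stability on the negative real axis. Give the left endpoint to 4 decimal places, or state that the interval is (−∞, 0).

With y'=λy (z=hλ):
  y_{n+1} = y_n + z·[5/7·y_n + 2/7·y_{n+1}] ⇒ (1 − 2/7z)y_{n+1} = (1 + 5/7z)y_n
  Hence R(z) = (1 + 5/7z)/(1 − 2/7z).

Boundary: |R(x)|=1, x<0.
x=-0.74: |R|=0.3892
R=−1: 1+5/7x = −1+2/7x ⇒ -3/7x=2 ⇒ x=2/(-3/7)=-4.6667
Confirm numerically:
  x=-4.075: |R|=0.88284 <1
  x=-2.560: |R|=0.47855 <1
  x=-2.407: |R|=0.42619 <1
  x=-2.293: |R|=0.38538 <1
  x=-5.210: |R|=1.09357 >1
  x=-5.208: |R|=1.09325 >1
  x=-4.883: |R|=1.03871 >1
Stable set (-4.6667, 0).

z∈(-4.6667,0).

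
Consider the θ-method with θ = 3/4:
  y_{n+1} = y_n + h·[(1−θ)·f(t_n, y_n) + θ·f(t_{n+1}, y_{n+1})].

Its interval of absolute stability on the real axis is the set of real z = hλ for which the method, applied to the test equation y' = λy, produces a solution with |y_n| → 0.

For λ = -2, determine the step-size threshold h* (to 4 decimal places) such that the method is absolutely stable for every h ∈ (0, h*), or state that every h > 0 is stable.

Test eqn y'=λy, z=hλ:
  y_{n+1} = y_n + z·[1/4·y_n + 3/4·y_{n+1}] ⇒ (1 − 3/4z)y_{n+1} = (1 + 1/4z)y_n
  so R(z) = (1 + 1/4z)/(1 − 3/4z).

Boundary: |R(x)|=1, x<0.
x=-1.2: |R|=0.3684
x=-2: |R|=0.2000
x=-10: |R|=0.1765
x=-100: |R|=0.3158
θ=3/4≥1/2 ⇒ |1+1/4x|<|1−3/4x| ∀x<0 ⇒ unbounded interval.

interval (−∞, 0). Any h>0 works for λ=-2.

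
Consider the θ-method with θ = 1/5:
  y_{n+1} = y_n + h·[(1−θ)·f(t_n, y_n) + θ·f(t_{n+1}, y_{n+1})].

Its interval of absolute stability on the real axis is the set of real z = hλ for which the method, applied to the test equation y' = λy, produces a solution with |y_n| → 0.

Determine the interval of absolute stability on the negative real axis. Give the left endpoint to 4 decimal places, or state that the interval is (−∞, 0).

(-3.3333, 0).

With y'=λy (z=hλ):
  y_{n+1} = y_n + z·[4/5·y_n + 1/5·y_{n+1}] ⇒ (1 − 1/5z)y_{n+1} = (1 + 4/5z)y_n
  Hence R(z) = (1 + 4/5z)/(1 − 1/5z).

Solve |R(x)|<1 on ℝ⁻.
x=-0.43: |R|=0.6041
R=−1: 1+4/5x = −1+1/5x ⇒ -3/5x=2 ⇒ x=2/(-3/5)=-3.3333
Confirm numerically:
  x=-2.919: |R|=0.84304 <1
  x=-1.904: |R|=0.37891 <1
  x=-1.887: |R|=0.36997 <1
  x=-1.843: |R|=0.34663 <1
  x=-3.857: |R|=1.17737 >1
  x=-3.653: |R|=1.11083 >1
  x=-3.508: |R|=1.06159 >1
So |R|<1 on (-3.3333, 0).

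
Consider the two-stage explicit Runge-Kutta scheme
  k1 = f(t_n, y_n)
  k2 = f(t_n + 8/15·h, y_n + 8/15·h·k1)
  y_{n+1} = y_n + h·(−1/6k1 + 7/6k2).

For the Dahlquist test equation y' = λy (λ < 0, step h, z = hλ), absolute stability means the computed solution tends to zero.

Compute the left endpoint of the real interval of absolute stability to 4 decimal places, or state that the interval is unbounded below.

Set f=λy, z=hλ:
  k1=λy_n ⇒ h·k1=z·y_n;  k2=λ(1+8/15z)y_n ⇒ h·k2=z(1+8/15z)y_n
  y_{n+1}/y_n = 1 − 1/6z + 7/6z(1+8/15z) = 1 + z + 28/45z²
  R(z) = 1 + z + 28/45z².

Need |R(x)|<1, x<0.
x=-1.39: |R|=0.8122
R=1: x+28/45x²=0 ⇒ x=−45/28=-1.6071; min R=1−1/(4·28/45)=0.5982>−1
Confirm numerically:
  x=-1.441: |R|=0.85103 <1
  x=-1.038: |R|=0.63241 <1
  x=-1.033: |R|=0.63097 <1
  x=-2.178: |R|=1.77363 >1
  x=-1.911: |R|=1.36131 >1
  x=-1.733: |R|=1.13571 >1
Stable set (-1.6071, 0).

left endpoint -1.6071.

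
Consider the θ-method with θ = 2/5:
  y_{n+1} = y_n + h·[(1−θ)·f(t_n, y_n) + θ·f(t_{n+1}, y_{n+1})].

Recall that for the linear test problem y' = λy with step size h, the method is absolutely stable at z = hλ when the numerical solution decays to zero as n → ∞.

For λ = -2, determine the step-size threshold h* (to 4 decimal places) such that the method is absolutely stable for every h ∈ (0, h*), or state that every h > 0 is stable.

(-10.0000,0); λ=-2 ⇒ h* = (10)/2 = 5.0000.

Test eqn y'=λy, z=hλ:
  y_{n+1} = y_n + z·[3/5·y_n + 2/5·y_{n+1}] ⇒ (1 − 2/5z)y_{n+1} = (1 + 3/5z)y_n
  ⇒ R(z) = (1 + 3/5z)/(1 − 2/5z).

Need |R(x)|<1, x<0.
x=-0.53: |R|=0.5627
R=−1: 1+3/5x = −1+2/5x ⇒ -1/5x=2 ⇒ x=2/(-1/5)=-10.0000
Confirm numerically:
  x=-6.514: |R|=0.80663 <1
  x=-5.590: |R|=0.72744 <1
  x=-5.463: |R|=0.71512 <1
  x=-4.903: |R|=0.65575 <1
  x=-10.188: |R|=1.00741 >1
  x=-10.037: |R|=1.00148 >1
So |R|<1 on (-10.0000, 0).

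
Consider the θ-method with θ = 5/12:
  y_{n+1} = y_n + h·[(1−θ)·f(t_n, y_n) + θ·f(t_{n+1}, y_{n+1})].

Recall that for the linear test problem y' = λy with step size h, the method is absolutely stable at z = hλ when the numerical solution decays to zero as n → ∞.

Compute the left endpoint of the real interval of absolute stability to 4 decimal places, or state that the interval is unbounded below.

left endpoint -12.0000.

Set f=λy, z=hλ:
  y_{n+1} = y_n + z·[7/12·y_n + 5/12·y_{n+1}] ⇒ (1 − 5/12z)y_{n+1} = (1 + 7/12z)y_n
  so R(z) = (1 + 7/12z)/(1 − 5/12z).

Solve |R(x)|<1 on ℝ⁻.
x=-1.02: |R|=0.2842
R=−1: 1+7/12x = −1+5/12x ⇒ -1/6x=2 ⇒ x=2/(-1/6)=-12.0000
Confirm numerically:
  x=-11.023: |R|=0.97089 <1
  x=-8.615: |R|=0.87708 <1
  x=-8.337: |R|=0.86354 <1
  x=-5.479: |R|=0.66894 <1
  x=-12.482: |R|=1.01296 >1
  x=-12.370: |R|=1.01002 >1
  x=-12.123: |R|=1.00339 >1
So |R|<1 on (-12.0000, 0).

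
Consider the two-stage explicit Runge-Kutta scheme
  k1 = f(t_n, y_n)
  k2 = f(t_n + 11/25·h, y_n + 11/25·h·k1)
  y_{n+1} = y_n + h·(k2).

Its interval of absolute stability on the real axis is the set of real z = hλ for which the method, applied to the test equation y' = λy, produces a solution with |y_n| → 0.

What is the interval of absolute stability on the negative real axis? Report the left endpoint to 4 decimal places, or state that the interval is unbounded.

(-2.2727, 0).

Test eqn y'=λy, z=hλ:
  k1=λy_n ⇒ h·k1=z·y_n;  k2=λ(1+11/25z)y_n ⇒ h·k2=z(1+11/25z)y_n
  y_{n+1}/y_n = 1 + z(1+11/25z) = 1 + z + 11/25z²
  R(z) = 1 + z + 11/25z².

Boundary: |R(x)|=1, x<0.
x=-0.71: |R|=0.5118
R=1: x+11/25x²=0 ⇒ x=−25/11=-2.2727; min R=1−1/(4·11/25)=0.4318>−1
Confirm numerically:
  x=-1.774: |R|=0.61071 <1
  x=-1.423: |R|=0.46797 <1
  x=-1.354: |R|=0.45266 <1
  x=-1.347: |R|=0.45134 <1
  x=-2.826: |R|=1.68796 >1
  x=-2.401: |R|=1.13551 >1
So |R|<1 on (-2.2727, 0).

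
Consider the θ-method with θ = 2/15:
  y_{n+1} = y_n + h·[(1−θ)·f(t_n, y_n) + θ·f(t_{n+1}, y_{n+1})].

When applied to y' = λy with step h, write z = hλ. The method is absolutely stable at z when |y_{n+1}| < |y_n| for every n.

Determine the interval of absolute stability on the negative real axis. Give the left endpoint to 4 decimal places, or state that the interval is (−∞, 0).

Test eqn y'=λy, z=hλ:
  y_{n+1} = y_n + z·[13/15·y_n + 2/15·y_{n+1}] ⇒ (1 − 2/15z)y_{n+1} = (1 + 13/15z)y_n
  Hence R(z) = (1 + 13/15z)/(1 − 2/15z).

Solve |R(x)|<1 on ℝ⁻.
x=-0.41: |R|=0.6113
R=−1: 1+13/15x = −1+2/15x ⇒ -11/15x=2 ⇒ x=2/(-11/15)=-2.7273
Confirm numerically:
  x=-2.357: |R|=0.79340 <1
  x=-1.944: |R|=0.54384 <1
  x=-1.750: |R|=0.41892 <1
  x=-1.553: |R|=0.28659 <1
  x=-3.151: |R|=1.21881 >1
  x=-3.005: |R|=1.14541 >1
Stable set (-2.7273, 0).

(-2.7273, 0).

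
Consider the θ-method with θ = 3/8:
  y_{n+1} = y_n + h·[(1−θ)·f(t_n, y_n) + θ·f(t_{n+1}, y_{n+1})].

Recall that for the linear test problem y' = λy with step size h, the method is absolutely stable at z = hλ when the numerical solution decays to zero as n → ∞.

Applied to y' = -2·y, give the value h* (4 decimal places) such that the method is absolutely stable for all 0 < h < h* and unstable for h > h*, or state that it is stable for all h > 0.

(-8.0000,0); λ=-2 ⇒ h* = (8)/2 = 4.0000.

On y'=λy, z=hλ:
  y_{n+1} = y_n + z·[5/8·y_n + 3/8·y_{n+1}] ⇒ (1 − 3/8z)y_{n+1} = (1 + 5/8z)y_n
  R(z) = (1 + 5/8z)/(1 − 3/8z).

Boundary: |R(x)|=1, x<0.
x=-1.29: |R|=0.1306
R=−1: 1+5/8x = −1+3/8x ⇒ -1/4x=2 ⇒ x=2/(-1/4)=-8.0000
Confirm numerically:
  x=-6.775: |R|=0.91350 <1
  x=-6.435: |R|=0.88537 <1
  x=-5.726: |R|=0.81937 <1
  x=-5.325: |R|=0.77685 <1
  x=-8.595: |R|=1.03522 >1
  x=-8.154: |R|=1.00949 >1
  x=-8.080: |R|=1.00496 >1
Interval (-8.0000, 0).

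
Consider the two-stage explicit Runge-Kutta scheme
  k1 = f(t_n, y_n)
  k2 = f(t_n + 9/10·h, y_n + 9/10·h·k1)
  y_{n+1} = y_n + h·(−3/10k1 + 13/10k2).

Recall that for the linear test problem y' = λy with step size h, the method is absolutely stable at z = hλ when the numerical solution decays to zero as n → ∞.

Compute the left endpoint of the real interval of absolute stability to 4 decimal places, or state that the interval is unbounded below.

z* = -0.8547.

On y'=λy, z=hλ:
  k1=λy_n ⇒ h·k1=z·y_n;  k2=λ(1+9/10z)y_n ⇒ h·k2=z(1+9/10z)y_n
  y_{n+1}/y_n = 1 − 3/10z + 13/10z(1+9/10z) = 1 + z + 117/100z²
  so R(z) = 1 + z + 117/100z².

Need |R(x)|<1, x<0.
x=-0.32: |R|=0.7998
R=1: x+117/100x²=0 ⇒ x=−100/117=-0.8547; min R=1−1/(4·117/100)=0.7863>−1
Confirm numerically:
  x=-0.793: |R|=0.94275 <1
  x=-0.592: |R|=0.81804 <1
  x=-0.554: |R|=0.80509 <1
  x=-0.347: |R|=0.79388 <1
  x=-1.357: |R|=1.79750 >1
  x=-1.183: |R|=1.45440 >1
  x=-1.007: |R|=1.17944 >1
So |R|<1 on (-0.8547, 0).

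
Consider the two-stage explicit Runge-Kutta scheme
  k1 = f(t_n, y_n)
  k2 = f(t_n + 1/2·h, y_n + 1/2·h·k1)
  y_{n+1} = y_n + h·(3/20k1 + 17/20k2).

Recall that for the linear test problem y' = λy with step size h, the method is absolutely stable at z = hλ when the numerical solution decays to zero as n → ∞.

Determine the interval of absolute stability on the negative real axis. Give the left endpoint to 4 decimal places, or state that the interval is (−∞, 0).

z∈(-2.3529,0).

With y'=λy (z=hλ):
  k1=λy_n ⇒ h·k1=z·y_n;  k2=λ(1+1/2z)y_n ⇒ h·k2=z(1+1/2z)y_n
  y_{n+1}/y_n = 1 + 3/20z + 17/20z(1+1/2z) = 1 + z + 17/40z²
  Hence R(z) = 1 + z + 17/40z².

Find x<0 with |R(x)|<1.
x=-0.32: |R|=0.7235
R=1: x+17/40x²=0 ⇒ x=−40/17=-2.3529; min R=1−1/(4·17/40)=0.4118>−1
Confirm numerically:
  x=-2.203: |R|=0.85961 <1
  x=-1.629: |R|=0.49880 <1
  x=-1.011: |R|=0.42340 <1
  x=-0.994: |R|=0.42592 <1
  x=-2.747: |R|=1.46005 >1
  x=-2.670: |R|=1.35978 >1
  x=-2.571: |R|=1.23827 >1
Stable set (-2.3529, 0).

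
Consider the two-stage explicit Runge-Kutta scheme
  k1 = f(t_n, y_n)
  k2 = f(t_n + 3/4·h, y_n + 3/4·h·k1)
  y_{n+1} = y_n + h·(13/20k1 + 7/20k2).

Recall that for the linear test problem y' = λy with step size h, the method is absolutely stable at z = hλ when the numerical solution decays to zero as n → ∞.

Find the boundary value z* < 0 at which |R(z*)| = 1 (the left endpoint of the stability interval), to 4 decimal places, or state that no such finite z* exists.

Set f=λy, z=hλ:
  k1=λy_n ⇒ h·k1=z·y_n;  k2=λ(1+3/4z)y_n ⇒ h·k2=z(1+3/4z)y_n
  y_{n+1}/y_n = 1 + 13/20z + 7/20z(1+3/4z) = 1 + z + 21/80z²
  Hence R(z) = 1 + z + 21/80z².

Boundary: |R(x)|=1, x<0.
x=-1.73: |R|=0.0556
R=1: x+21/80x²=0 ⇒ x=−80/21=-3.8095; min R=1−1/(4·21/80)=0.0476>−1
Confirm numerically:
  x=-3.653: |R|=0.84991 <1
  x=-3.229: |R|=0.50794 <1
  x=-2.185: |R|=0.06823 <1
  x=-1.635: |R|=0.06672 <1
  x=-4.265: |R|=1.50993 >1
  x=-4.134: |R|=1.35211 >1
  x=-4.084: |R|=1.29425 >1
Stable set (-3.8095, 0).

left endpoint -3.8095.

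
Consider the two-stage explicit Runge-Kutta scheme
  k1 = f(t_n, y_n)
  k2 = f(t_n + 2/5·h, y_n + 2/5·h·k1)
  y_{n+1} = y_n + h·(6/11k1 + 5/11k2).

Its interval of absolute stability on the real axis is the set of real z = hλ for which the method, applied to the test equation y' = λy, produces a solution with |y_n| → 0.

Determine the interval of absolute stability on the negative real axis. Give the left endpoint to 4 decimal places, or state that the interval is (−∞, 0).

Test eqn y'=λy, z=hλ:
  k1=λy_n ⇒ h·k1=z·y_n;  k2=λ(1+2/5z)y_n ⇒ h·k2=z(1+2/5z)y_n
  y_{n+1}/y_n = 1 + 6/11z + 5/11z(1+2/5z) = 1 + z + 2/11z²
  so R(z) = 1 + z + 2/11z².

Solve |R(x)|<1 on ℝ⁻.
x=-1.56: |R|=0.1175
R=1: x+2/11x²=0 ⇒ x=−11/2=-5.5000; min R=1−1/(4·2/11)=-0.3750>−1
Confirm numerically:
  x=-4.742: |R|=0.34647 <1
  x=-3.889: |R|=0.13912 <1
  x=-3.867: |R|=0.14815 <1
  x=-3.559: |R|=0.25600 <1
  x=-6.005: |R|=1.55137 >1
  x=-5.783: |R|=1.29756 >1
  x=-5.759: |R|=1.27120 >1
Interval (-5.5000, 0).

z∈(-5.5000,0).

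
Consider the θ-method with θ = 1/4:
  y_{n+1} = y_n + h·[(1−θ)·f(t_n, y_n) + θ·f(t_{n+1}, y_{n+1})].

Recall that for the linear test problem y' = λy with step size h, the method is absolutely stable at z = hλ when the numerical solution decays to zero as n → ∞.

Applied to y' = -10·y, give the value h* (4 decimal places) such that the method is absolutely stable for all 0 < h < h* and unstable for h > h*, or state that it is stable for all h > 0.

(-4.0000,0); λ=-10 ⇒ h* = (4)/10 = 0.4000.

On y'=λy, z=hλ:
  y_{n+1} = y_n + z·[3/4·y_n + 1/4·y_{n+1}] ⇒ (1 − 1/4z)y_{n+1} = (1 + 3/4z)y_n
  R(z) = (1 + 3/4z)/(1 − 1/4z).

Need |R(x)|<1, x<0.
x=-1.05: |R|=0.1683
R=−1: 1+3/4x = −1+1/4x ⇒ -1/2x=2 ⇒ x=2/(-1/2)=-4.0000
Confirm numerically:
  x=-3.874: |R|=0.96800 <1
  x=-3.740: |R|=0.93282 <1
  x=-3.016: |R|=0.71950 <1
  x=-4.600: |R|=1.13953 >1
  x=-4.453: |R|=1.10718 >1
Stable set (-4.0000, 0).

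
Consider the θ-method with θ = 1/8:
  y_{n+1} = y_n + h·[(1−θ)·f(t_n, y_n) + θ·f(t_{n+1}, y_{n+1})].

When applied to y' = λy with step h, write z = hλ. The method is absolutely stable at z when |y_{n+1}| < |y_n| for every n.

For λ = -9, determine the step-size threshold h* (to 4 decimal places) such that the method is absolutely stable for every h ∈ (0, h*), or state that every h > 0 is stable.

With y'=λy (z=hλ):
  y_{n+1} = y_n + z·[7/8·y_n + 1/8·y_{n+1}] ⇒ (1 − 1/8z)y_{n+1} = (1 + 7/8z)y_n
  Hence R(z) = (1 + 7/8z)/(1 − 1/8z).

Boundary: |R(x)|=1, x<0.
x=-1.03: |R|=0.0875
R=−1: 1+7/8x = −1+1/8x ⇒ -3/4x=2 ⇒ x=2/(-3/4)=-2.6667
Confirm numerically:
  x=-2.332: |R|=0.80565 <1
  x=-1.487: |R|=0.25393 <1
  x=-1.315: |R|=0.12936 <1
  x=-1.132: |R|=0.00832 <1
  x=-3.059: |R|=1.21286 >1
  x=-2.878: |R|=1.11657 >1
Stable set (-2.6667, 0).

(-2.6667,0); λ=-9 ⇒ h* = (8/3)/9 = 0.2963.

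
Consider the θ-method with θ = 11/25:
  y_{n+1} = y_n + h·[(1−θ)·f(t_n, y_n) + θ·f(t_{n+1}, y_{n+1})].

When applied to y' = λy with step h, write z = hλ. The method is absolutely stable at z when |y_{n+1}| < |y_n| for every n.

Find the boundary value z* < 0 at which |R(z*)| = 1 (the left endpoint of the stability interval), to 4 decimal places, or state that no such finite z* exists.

left endpoint -16.6667.

Set f=λy, z=hλ:
  y_{n+1} = y_n + z·[14/25·y_n + 11/25·y_{n+1}] ⇒ (1 − 11/25z)y_{n+1} = (1 + 14/25z)y_n
  ⇒ R(z) = (1 + 14/25z)/(1 − 11/25z).

Solve |R(x)|<1 on ℝ⁻.
x=-0.78: |R|=0.4193
R=−1: 1+14/25x = −1+11/25x ⇒ -3/25x=2 ⇒ x=2/(-3/25)=-16.6667
Confirm numerically:
  x=-14.260: |R|=0.96030 <1
  x=-13.095: |R|=0.93661 <1
  x=-11.764: |R|=0.90474 <1
  x=-10.114: |R|=0.85573 <1
  x=-17.161: |R|=1.00694 >1
  x=-17.070: |R|=1.00569 >1
  x=-16.733: |R|=1.00095 >1
Stable set (-16.6667, 0).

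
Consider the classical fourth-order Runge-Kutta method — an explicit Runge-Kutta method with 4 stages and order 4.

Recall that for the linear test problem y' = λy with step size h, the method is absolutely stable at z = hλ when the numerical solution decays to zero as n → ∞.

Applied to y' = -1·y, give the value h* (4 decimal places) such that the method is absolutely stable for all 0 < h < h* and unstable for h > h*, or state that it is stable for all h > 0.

On y'=λy, z=hλ:
  order 4, 4-stage ⇒ R(z)=1+z+z^2/2+z^3/6+z^4/24
  (e.g. R(-0.39)=0.67713, |R|=0.67713)

Boundary: |R(x)|=1, x<0.
x=-0.39: |R|=0.6771
|R(-2.06)|=0.3552 |R(-1.37)|=0.2867 |R(-0.56)|=0.5716
Bisect:
  x_lo=-3.4798 |R|=2.6614  x_hi=-0.1827 |R|=0.8330
  mid=-1.83125 |R|=0.29055 →hi
  mid=-2.65552 |R|=0.82133 →hi
  mid=-3.06765 |R|=1.51613 →lo
  mid=-2.86159 |R|=1.12125 →lo
  mid=-2.75855 |R|=0.96043 →hi
  mid=-2.81007 |R|=1.03800 →lo
  mid=-2.78431 |R|=0.99852 →hi
  mid=-2.79719 |R|=1.01808 →lo
  mid=-2.79075 |R|=1.00826 →lo
  ...
  [-2.78532,-2.78512] ⇒ x*=-2.7853
Interval (-2.7853, 0).

(-2.7853,0); λ=-1 ⇒ h* = 2.7853.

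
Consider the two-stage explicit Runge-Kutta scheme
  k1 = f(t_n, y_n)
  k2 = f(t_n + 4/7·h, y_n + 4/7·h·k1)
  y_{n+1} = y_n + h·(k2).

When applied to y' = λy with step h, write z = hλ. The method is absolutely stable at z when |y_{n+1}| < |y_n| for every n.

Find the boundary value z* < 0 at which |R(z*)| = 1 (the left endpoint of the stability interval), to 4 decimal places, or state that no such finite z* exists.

z* = -1.7500.

Set f=λy, z=hλ:
  k1=λy_n ⇒ h·k1=z·y_n;  k2=λ(1+4/7z)y_n ⇒ h·k2=z(1+4/7z)y_n
  y_{n+1}/y_n = 1 + z(1+4/7z) = 1 + z + 4/7z²
  Hence R(z) = 1 + z + 4/7z².

Need |R(x)|<1, x<0.
x=-0.43: |R|=0.6757
R=1: x+4/7x²=0 ⇒ x=−7/4=-1.7500; min R=1−1/(4·4/7)=0.5625>−1
Confirm numerically:
  x=-1.687: |R|=0.93927 <1
  x=-1.036: |R|=0.57731 <1
  x=-1.034: |R|=0.57695 <1
  x=-2.105: |R|=1.42701 >1
  x=-1.961: |R|=1.23644 >1
So |R|<1 on (-1.7500, 0).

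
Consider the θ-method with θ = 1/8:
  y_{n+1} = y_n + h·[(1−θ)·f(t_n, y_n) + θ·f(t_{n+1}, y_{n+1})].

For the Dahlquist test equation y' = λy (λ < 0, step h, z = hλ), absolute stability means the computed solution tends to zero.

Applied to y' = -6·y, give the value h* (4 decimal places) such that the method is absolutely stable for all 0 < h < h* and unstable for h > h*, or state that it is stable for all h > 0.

Test eqn y'=λy, z=hλ:
  y_{n+1} = y_n + z·[7/8·y_n + 1/8·y_{n+1}] ⇒ (1 − 1/8z)y_{n+1} = (1 + 7/8z)y_n
  R(z) = (1 + 7/8z)/(1 − 1/8z).

Boundary: |R(x)|=1, x<0.
x=-0.32: |R|=0.6923
R=−1: 1+7/8x = −1+1/8x ⇒ -3/4x=2 ⇒ x=2/(-3/4)=-2.6667
Confirm numerically:
  x=-2.126: |R|=0.67964 <1
  x=-1.601: |R|=0.33403 <1
  x=-1.284: |R|=0.10642 <1
  x=-1.075: |R|=0.05234 <1
  x=-3.060: |R|=1.21338 >1
  x=-2.740: |R|=1.04097 >1
So |R|<1 on (-2.6667, 0).

(-2.6667,0); λ=-6 ⇒ h* = (8/3)/6 = 0.4444.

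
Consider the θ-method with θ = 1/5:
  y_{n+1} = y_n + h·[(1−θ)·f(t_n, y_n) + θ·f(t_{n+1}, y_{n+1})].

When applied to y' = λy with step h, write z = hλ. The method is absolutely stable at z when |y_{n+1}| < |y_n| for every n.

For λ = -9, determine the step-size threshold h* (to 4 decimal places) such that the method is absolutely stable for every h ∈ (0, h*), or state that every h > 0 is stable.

Test eqn y'=λy, z=hλ:
  y_{n+1} = y_n + z·[4/5·y_n + 1/5·y_{n+1}] ⇒ (1 − 1/5z)y_{n+1} = (1 + 4/5z)y_n
  so R(z) = (1 + 4/5z)/(1 − 1/5z).

Need |R(x)|<1, x<0.
x=-0.67: |R|=0.4092
R=−1: 1+4/5x = −1+1/5x ⇒ -3/5x=2 ⇒ x=2/(-3/5)=-3.3333
Confirm numerically:
  x=-2.846: |R|=0.81366 <1
  x=-2.307: |R|=0.57862 <1
  x=-1.607: |R|=0.21613 <1
  x=-3.583: |R|=1.08727 >1
  x=-3.367: |R|=1.01207 >1
  x=-3.356: |R|=1.00814 >1
Stable set (-3.3333, 0).

(-3.3333,0); λ=-9 ⇒ h* = (10/3)/9 = 0.3704.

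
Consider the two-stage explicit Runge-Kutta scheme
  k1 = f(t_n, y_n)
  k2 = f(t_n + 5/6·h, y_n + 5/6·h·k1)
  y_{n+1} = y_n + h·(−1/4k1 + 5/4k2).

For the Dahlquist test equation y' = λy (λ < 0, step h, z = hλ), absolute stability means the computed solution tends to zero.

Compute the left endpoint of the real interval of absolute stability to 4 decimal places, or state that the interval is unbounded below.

On y'=λy, z=hλ:
  k1=λy_n ⇒ h·k1=z·y_n;  k2=λ(1+5/6z)y_n ⇒ h·k2=z(1+5/6z)y_n
  y_{n+1}/y_n = 1 − 1/4z + 5/4z(1+5/6z) = 1 + z + 25/24z²
  ⇒ R(z) = 1 + z + 25/24z².

Find x<0 with |R(x)|<1.
x=-1.7: |R|=2.3104
R=1: x+25/24x²=0 ⇒ x=−24/25=-0.9600; min R=1−1/(4·25/24)=0.7600>−1
Confirm numerically:
  x=-0.795: |R|=0.86336 <1
  x=-0.653: |R|=0.79118 <1
  x=-0.554: |R|=0.76570 <1
  x=-1.492: |R|=1.82682 >1
  x=-1.250: |R|=1.37760 >1
  x=-1.079: |R|=1.13375 >1
So |R|<1 on (-0.9600, 0).

z* = -0.9600.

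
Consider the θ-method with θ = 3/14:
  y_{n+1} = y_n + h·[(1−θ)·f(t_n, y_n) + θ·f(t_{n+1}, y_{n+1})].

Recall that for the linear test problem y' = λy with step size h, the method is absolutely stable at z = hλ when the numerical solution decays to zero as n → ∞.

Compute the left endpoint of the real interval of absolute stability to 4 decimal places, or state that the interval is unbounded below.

On y'=λy, z=hλ:
  y_{n+1} = y_n + z·[11/14·y_n + 3/14·y_{n+1}] ⇒ (1 − 3/14z)y_{n+1} = (1 + 11/14z)y_n
  Hence R(z) = (1 + 11/14z)/(1 − 3/14z).

Solve |R(x)|<1 on ℝ⁻.
x=-0.74: |R|=0.3613
R=−1: 1+11/14x = −1+3/14x ⇒ -4/7x=2 ⇒ x=2/(-4/7)=-3.5000
Confirm numerically:
  x=-3.458: |R|=0.98621 <1
  x=-3.413: |R|=0.97129 <1
  x=-2.559: |R|=0.65272 <1
  x=-1.846: |R|=0.32276 <1
  x=-3.781: |R|=1.08870 >1
  x=-3.753: |R|=1.08013 >1
Stable set (-3.5000, 0).

left endpoint -3.5000.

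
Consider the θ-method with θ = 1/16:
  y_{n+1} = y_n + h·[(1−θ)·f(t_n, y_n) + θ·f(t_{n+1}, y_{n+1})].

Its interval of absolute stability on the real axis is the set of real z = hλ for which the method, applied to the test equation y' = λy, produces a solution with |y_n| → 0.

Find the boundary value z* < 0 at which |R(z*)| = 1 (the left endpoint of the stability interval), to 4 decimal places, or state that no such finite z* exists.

left endpoint -2.2857.

Set f=λy, z=hλ:
  y_{n+1} = y_n + z·[15/16·y_n + 1/16·y_{n+1}] ⇒ (1 − 1/16z)y_{n+1} = (1 + 15/16z)y_n
  R(z) = (1 + 15/16z)/(1 − 1/16z).

Boundary: |R(x)|=1, x<0.
x=-1.38: |R|=0.2704
R=−1: 1+15/16x = −1+1/16x ⇒ -7/8x=2 ⇒ x=2/(-7/8)=-2.2857
Confirm numerically:
  x=-2.134: |R|=0.88287 <1
  x=-1.375: |R|=0.26619 <1
  x=-1.087: |R|=0.01785 <1
  x=-2.782: |R|=1.36993 >1
  x=-2.548: |R|=1.19797 >1
  x=-2.477: |R|=1.14494 >1
So |R|<1 on (-2.2857, 0).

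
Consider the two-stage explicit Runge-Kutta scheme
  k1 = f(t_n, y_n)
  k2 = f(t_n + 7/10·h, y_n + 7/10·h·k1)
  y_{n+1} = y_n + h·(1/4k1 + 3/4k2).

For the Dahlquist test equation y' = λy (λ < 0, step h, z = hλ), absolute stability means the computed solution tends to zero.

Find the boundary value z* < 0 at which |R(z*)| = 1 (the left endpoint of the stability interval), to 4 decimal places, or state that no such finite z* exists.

left endpoint -1.9048.

On y'=λy, z=hλ:
  k1=λy_n ⇒ h·k1=z·y_n;  k2=λ(1+7/10z)y_n ⇒ h·k2=z(1+7/10z)y_n
  y_{n+1}/y_n = 1 + 1/4z + 3/4z(1+7/10z) = 1 + z + 21/40z²
  R(z) = 1 + z + 21/40z².

Solve |R(x)|<1 on ℝ⁻.
x=-1.01: |R|=0.5256
R=1: x+21/40x²=0 ⇒ x=−40/21=-1.9048; min R=1−1/(4·21/40)=0.5238>−1
Confirm numerically:
  x=-1.877: |R|=0.97264 <1
  x=-1.554: |R|=0.71383 <1
  x=-1.128: |R|=0.54000 <1
  x=-2.412: |R|=1.64232 >1
  x=-2.253: |R|=1.41190 >1
  x=-2.128: |R|=1.24940 >1
Interval (-1.9048, 0).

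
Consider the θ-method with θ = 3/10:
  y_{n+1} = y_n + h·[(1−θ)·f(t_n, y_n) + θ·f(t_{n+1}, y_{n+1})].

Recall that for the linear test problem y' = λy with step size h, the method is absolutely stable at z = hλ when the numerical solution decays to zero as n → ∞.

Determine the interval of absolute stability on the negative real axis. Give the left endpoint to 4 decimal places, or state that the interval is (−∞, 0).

Set f=λy, z=hλ:
  y_{n+1} = y_n + z·[7/10·y_n + 3/10·y_{n+1}] ⇒ (1 − 3/10z)y_{n+1} = (1 + 7/10z)y_n
  R(z) = (1 + 7/10z)/(1 − 3/10z).

Find x<0 with |R(x)|<1.
x=-1.33: |R|=0.0493
R=−1: 1+7/10x = −1+3/10x ⇒ -2/5x=2 ⇒ x=2/(-2/5)=-5.0000
Confirm numerically:
  x=-4.791: |R|=0.96570 <1
  x=-3.207: |R|=0.63447 <1
  x=-2.045: |R|=0.26743 <1
  x=-5.581: |R|=1.08690 >1
  x=-5.305: |R|=1.04708 >1
  x=-5.145: |R|=1.02280 >1
Stable set (-5.0000, 0).

(-5.0000, 0).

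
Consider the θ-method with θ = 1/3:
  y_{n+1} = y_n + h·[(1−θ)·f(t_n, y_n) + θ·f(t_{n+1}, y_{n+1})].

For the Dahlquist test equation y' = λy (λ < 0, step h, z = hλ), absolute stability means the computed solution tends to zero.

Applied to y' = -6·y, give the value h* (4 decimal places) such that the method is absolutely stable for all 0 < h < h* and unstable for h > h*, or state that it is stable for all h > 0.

With y'=λy (z=hλ):
  y_{n+1} = y_n + z·[2/3·y_n + 1/3·y_{n+1}] ⇒ (1 − 1/3z)y_{n+1} = (1 + 2/3z)y_n
  so R(z) = (1 + 2/3z)/(1 − 1/3z).

Solve |R(x)|<1 on ℝ⁻.
x=-0.66: |R|=0.4590
R=−1: 1+2/3x = −1+1/3x ⇒ -1/3x=2 ⇒ x=2/(-1/3)=-6.0000
Confirm numerically:
  x=-4.400: |R|=0.78378 <1
  x=-4.048: |R|=0.72304 <1
  x=-3.426: |R|=0.59944 <1
  x=-6.317: |R|=1.03402 >1
  x=-6.106: |R|=1.01164 >1
Interval (-6.0000, 0).

(-6.0000,0); λ=-6 ⇒ h* = (6)/6 = 1.0000.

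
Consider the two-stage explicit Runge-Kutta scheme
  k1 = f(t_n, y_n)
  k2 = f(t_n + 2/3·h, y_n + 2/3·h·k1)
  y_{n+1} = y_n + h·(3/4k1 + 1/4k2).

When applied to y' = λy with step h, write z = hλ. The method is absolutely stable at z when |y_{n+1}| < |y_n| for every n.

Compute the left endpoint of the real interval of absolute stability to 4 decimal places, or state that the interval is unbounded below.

z* = -6.0000.

With y'=λy (z=hλ):
  k1=λy_n ⇒ h·k1=z·y_n;  k2=λ(1+2/3z)y_n ⇒ h·k2=z(1+2/3z)y_n
  y_{n+1}/y_n = 1 + 3/4z + 1/4z(1+2/3z) = 1 + z + 1/6z²
  so R(z) = 1 + z + 1/6z².

Find x<0 with |R(x)|<1.
x=-1.18: |R|=0.0521
R=1: x+1/6x²=0 ⇒ x=−6=-6.0000; min R=1−1/(4·1/6)=-0.5000>−1
Confirm numerically:
  x=-4.489: |R|=0.13048 <1
  x=-4.470: |R|=0.13985 <1
  x=-3.813: |R|=0.38984 <1
  x=-3.688: |R|=0.42111 <1
  x=-6.598: |R|=1.65760 >1
  x=-6.168: |R|=1.17270 >1
Stable set (-6.0000, 0).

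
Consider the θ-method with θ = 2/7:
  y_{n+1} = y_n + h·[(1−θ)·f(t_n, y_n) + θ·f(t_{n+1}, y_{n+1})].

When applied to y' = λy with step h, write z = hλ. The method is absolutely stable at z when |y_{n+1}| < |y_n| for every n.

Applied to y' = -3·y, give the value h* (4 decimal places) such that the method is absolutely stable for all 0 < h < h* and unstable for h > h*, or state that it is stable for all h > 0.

Test eqn y'=λy, z=hλ:
  y_{n+1} = y_n + z·[5/7·y_n + 2/7·y_{n+1}] ⇒ (1 − 2/7z)y_{n+1} = (1 + 5/7z)y_n
  ⇒ R(z) = (1 + 5/7z)/(1 − 2/7z).

Find x<0 with |R(x)|<1.
x=-0.9: |R|=0.2841
R=−1: 1+5/7x = −1+2/7x ⇒ -3/7x=2 ⇒ x=2/(-3/7)=-4.6667
Confirm numerically:
  x=-4.396: |R|=0.94858 <1
  x=-4.325: |R|=0.93450 <1
  x=-3.655: |R|=0.78791 <1
  x=-3.530: |R|=0.75747 <1
  x=-5.105: |R|=1.07641 >1
  x=-4.997: |R|=1.05831 >1
  x=-4.719: |R|=1.00955 >1
Interval (-4.6667, 0).

(-4.6667,0); λ=-3 ⇒ h* = (14/3)/3 = 1.5556.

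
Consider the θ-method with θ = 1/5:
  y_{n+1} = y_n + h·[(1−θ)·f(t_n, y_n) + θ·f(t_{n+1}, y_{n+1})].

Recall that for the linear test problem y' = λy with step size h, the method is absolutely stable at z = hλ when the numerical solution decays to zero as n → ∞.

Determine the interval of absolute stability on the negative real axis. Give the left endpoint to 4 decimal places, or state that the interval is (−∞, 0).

z∈(-3.3333,0).

Test eqn y'=λy, z=hλ:
  y_{n+1} = y_n + z·[4/5·y_n + 1/5·y_{n+1}] ⇒ (1 − 1/5z)y_{n+1} = (1 + 4/5z)y_n
  so R(z) = (1 + 4/5z)/(1 − 1/5z).

Solve |R(x)|<1 on ℝ⁻.
x=-1.79: |R|=0.3181
R=−1: 1+4/5x = −1+1/5x ⇒ -3/5x=2 ⇒ x=2/(-3/5)=-3.3333
Confirm numerically:
  x=-2.456: |R|=0.64700 <1
  x=-1.954: |R|=0.40495 <1
  x=-1.874: |R|=0.36311 <1
  x=-3.842: |R|=1.17259 >1
  x=-3.508: |R|=1.06159 >1
Stable set (-3.3333, 0).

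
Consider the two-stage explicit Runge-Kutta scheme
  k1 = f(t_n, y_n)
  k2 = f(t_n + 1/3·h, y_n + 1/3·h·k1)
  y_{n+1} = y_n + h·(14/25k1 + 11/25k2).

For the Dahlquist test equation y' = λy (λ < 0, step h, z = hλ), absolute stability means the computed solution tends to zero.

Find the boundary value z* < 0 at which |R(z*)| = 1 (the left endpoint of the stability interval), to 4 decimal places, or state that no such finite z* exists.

Set f=λy, z=hλ:
  k1=λy_n ⇒ h·k1=z·y_n;  k2=λ(1+1/3z)y_n ⇒ h·k2=z(1+1/3z)y_n
  y_{n+1}/y_n = 1 + 14/25z + 11/25z(1+1/3z) = 1 + z + 11/75z²
  so R(z) = 1 + z + 11/75z².

Find x<0 with |R(x)|<1.
x=-1.43: |R|=0.1301
R=1: x+11/75x²=0 ⇒ x=−75/11=-6.8182; min R=1−1/(4·11/75)=-0.7045>−1
Confirm numerically:
  x=-6.720: |R|=0.90323 <1
  x=-4.743: |R|=0.44358 <1
  x=-4.742: |R|=0.44397 <1
  x=-2.940: |R|=0.67227 <1
  x=-7.371: |R|=1.59764 >1
  x=-7.002: |R|=1.18877 >1
Interval (-6.8182, 0).

z* = -6.8182.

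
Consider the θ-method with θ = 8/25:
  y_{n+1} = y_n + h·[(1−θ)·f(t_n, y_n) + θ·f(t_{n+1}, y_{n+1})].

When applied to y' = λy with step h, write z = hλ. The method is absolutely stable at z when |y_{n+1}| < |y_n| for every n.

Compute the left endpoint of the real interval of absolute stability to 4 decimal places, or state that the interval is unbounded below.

left endpoint -5.5556.

Test eqn y'=λy, z=hλ:
  y_{n+1} = y_n + z·[17/25·y_n + 8/25·y_{n+1}] ⇒ (1 − 8/25z)y_{n+1} = (1 + 17/25z)y_n
  Hence R(z) = (1 + 17/25z)/(1 − 8/25z).

Need |R(x)|<1, x<0.
x=-1.66: |R|=0.0841
R=−1: 1+17/25x = −1+8/25x ⇒ -9/25x=2 ⇒ x=2/(-9/25)=-5.5556
Confirm numerically:
  x=-5.075: |R|=0.93407 <1
  x=-3.625: |R|=0.67824 <1
  x=-2.461: |R|=0.37677 <1
  x=-6.009: |R|=1.05585 >1
  x=-5.934: |R|=1.04700 >1
  x=-5.899: |R|=1.04282 >1
Interval (-5.5556, 0).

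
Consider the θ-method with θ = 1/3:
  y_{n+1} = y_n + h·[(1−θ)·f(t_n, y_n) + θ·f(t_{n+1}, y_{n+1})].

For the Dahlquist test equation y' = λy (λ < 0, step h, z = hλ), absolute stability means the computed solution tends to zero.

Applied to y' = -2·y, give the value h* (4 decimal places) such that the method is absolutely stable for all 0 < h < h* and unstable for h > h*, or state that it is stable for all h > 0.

On y'=λy, z=hλ:
  y_{n+1} = y_n + z·[2/3·y_n + 1/3·y_{n+1}] ⇒ (1 − 1/3z)y_{n+1} = (1 + 2/3z)y_n
  ⇒ R(z) = (1 + 2/3z)/(1 − 1/3z).

Solve |R(x)|<1 on ℝ⁻.
x=-0.83: |R|=0.3499
R=−1: 1+2/3x = −1+1/3x ⇒ -1/3x=2 ⇒ x=2/(-1/3)=-6.0000
Confirm numerically:
  x=-3.458: |R|=0.60638 <1
  x=-2.571: |R|=0.38449 <1
  x=-6.557: |R|=1.05828 >1
  x=-6.164: |R|=1.01790 >1
  x=-6.149: |R|=1.01629 >1
So |R|<1 on (-6.0000, 0).

(-6.0000,0); λ=-2 ⇒ h* = (6)/2 = 3.0000.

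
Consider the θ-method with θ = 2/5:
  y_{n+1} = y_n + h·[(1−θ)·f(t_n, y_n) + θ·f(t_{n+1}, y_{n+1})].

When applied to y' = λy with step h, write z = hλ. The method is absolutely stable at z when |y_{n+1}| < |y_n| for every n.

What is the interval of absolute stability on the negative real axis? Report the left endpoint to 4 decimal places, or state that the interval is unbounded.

(-10.0000, 0).

Set f=λy, z=hλ:
  y_{n+1} = y_n + z·[3/5·y_n + 2/5·y_{n+1}] ⇒ (1 − 2/5z)y_{n+1} = (1 + 3/5z)y_n
  so R(z) = (1 + 3/5z)/(1 − 2/5z).

Need |R(x)|<1, x<0.
x=-1.75: |R|=0.0294
R=−1: 1+3/5x = −1+2/5x ⇒ -1/5x=2 ⇒ x=2/(-1/5)=-10.0000
Confirm numerically:
  x=-9.235: |R|=0.96741 <1
  x=-8.162: |R|=0.91381 <1
  x=-6.027: |R|=0.76703 <1
  x=-10.405: |R|=1.01569 >1
  x=-10.264: |R|=1.01034 >1
  x=-10.057: |R|=1.00227 >1
Interval (-10.0000, 0).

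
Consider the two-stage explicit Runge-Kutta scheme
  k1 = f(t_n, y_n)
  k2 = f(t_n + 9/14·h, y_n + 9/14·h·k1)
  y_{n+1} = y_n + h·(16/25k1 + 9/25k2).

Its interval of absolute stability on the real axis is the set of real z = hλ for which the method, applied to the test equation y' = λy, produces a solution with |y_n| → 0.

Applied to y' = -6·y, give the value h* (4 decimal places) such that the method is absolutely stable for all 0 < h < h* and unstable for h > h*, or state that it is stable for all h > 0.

On y'=λy, z=hλ:
  k1=λy_n ⇒ h·k1=z·y_n;  k2=λ(1+9/14z)y_n ⇒ h·k2=z(1+9/14z)y_n
  y_{n+1}/y_n = 1 + 16/25z + 9/25z(1+9/14z) = 1 + z + 81/350z²
  so R(z) = 1 + z + 81/350z².

Need |R(x)|<1, x<0.
x=-1.21: |R|=0.1288
R=1: x+81/350x²=0 ⇒ x=−350/81=-4.3210; min R=1−1/(4·81/350)=-0.0802>−1
Confirm numerically:
  x=-2.293: |R|=0.07618 <1
  x=-2.284: |R|=0.07672 <1
  x=-1.942: |R|=0.06920 <1
  x=-4.870: |R|=1.61877 >1
  x=-4.513: |R|=1.20054 >1
Stable set (-4.3210, 0).

(-4.3210,0); λ=-6 ⇒ h* = (350/81)/6 = 0.7202.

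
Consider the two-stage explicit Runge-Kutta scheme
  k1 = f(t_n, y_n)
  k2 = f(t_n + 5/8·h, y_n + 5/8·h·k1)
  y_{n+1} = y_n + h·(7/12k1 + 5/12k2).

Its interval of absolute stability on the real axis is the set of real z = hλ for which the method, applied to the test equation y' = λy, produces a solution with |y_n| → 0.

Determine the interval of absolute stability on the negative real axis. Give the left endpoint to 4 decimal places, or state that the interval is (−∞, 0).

With y'=λy (z=hλ):
  k1=λy_n ⇒ h·k1=z·y_n;  k2=λ(1+5/8z)y_n ⇒ h·k2=z(1+5/8z)y_n
  y_{n+1}/y_n = 1 + 7/12z + 5/12z(1+5/8z) = 1 + z + 25/96z²
  Hence R(z) = 1 + z + 25/96z².

Boundary: |R(x)|=1, x<0.
x=-0.74: |R|=0.4026
R=1: x+25/96x²=0 ⇒ x=−96/25=-3.8400; min R=1−1/(4·25/96)=0.0400>−1
Confirm numerically:
  x=-3.526: |R|=0.71168 <1
  x=-2.328: |R|=0.08335 <1
  x=-2.260: |R|=0.07010 <1
  x=-4.303: |R|=1.51883 >1
  x=-3.910: |R|=1.07128 >1
  x=-3.873: |R|=1.03328 >1
Stable set (-3.8400, 0).

(-3.8400, 0).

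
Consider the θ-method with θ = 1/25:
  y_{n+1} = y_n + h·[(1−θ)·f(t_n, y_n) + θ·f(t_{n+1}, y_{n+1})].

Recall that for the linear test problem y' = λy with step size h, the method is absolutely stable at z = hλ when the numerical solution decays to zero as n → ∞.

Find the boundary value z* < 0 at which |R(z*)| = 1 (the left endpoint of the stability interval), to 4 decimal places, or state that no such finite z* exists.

left endpoint -2.1739.

Set f=λy, z=hλ:
  y_{n+1} = y_n + z·[24/25·y_n + 1/25·y_{n+1}] ⇒ (1 − 1/25z)y_{n+1} = (1 + 24/25z)y_n
  so R(z) = (1 + 24/25z)/(1 − 1/25z).

Boundary: |R(x)|=1, x<0.
x=-0.46: |R|=0.5483
R=−1: 1+24/25x = −1+1/25x ⇒ -23/25x=2 ⇒ x=2/(-23/25)=-2.1739
Confirm numerically:
  x=-1.740: |R|=0.62678 <1
  x=-1.188: |R|=0.13411 <1
  x=-1.173: |R|=0.12043 <1
  x=-2.364: |R|=1.15977 >1
  x=-2.303: |R|=1.10874 >1
Stable set (-2.1739, 0).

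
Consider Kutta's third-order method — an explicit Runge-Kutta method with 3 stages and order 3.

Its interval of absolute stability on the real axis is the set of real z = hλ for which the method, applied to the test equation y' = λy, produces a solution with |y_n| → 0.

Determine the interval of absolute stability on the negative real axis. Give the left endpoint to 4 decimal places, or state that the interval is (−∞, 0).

Set f=λy, z=hλ:
  order 3, 3-stage ⇒ R(z)=1+z+z^2/2+z^3/6
  (e.g. R(-0.79)=0.43988, |R|=0.43988)

Need |R(x)|<1, x<0.
x=-0.79: |R|=0.4399
|R(-2.82)|=1.5814 |R(-2.46)|=0.9154 |R(-0.74)|=0.4663
Bisect:
  x_lo=-3.2663 |R|=2.7397  x_hi=-0.2488 |R|=0.7796
  mid=-1.75753 |R|=0.11789 →hi
  mid=-2.51190 |R|=0.99861 →hi
  mid=-2.88908 |R|=1.73478 →lo
  mid=-2.70049 |R|=1.33645 →lo
  mid=-2.60619 |R|=1.16039 →lo
  mid=-2.55905 |R|=1.07777 →lo
  mid=-2.53547 |R|=1.03776 →lo
  ...
  [-2.51282,-2.51264] ⇒ x*=-2.5127
So |R|<1 on (-2.5127, 0).

z∈(-2.5127,0).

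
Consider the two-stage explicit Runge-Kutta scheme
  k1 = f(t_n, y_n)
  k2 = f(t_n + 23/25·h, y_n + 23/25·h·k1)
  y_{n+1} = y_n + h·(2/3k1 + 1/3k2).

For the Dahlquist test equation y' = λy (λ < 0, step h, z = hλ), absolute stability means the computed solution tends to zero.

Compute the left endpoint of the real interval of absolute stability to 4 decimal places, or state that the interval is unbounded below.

On y'=λy, z=hλ:
  k1=λy_n ⇒ h·k1=z·y_n;  k2=λ(1+23/25z)y_n ⇒ h·k2=z(1+23/25z)y_n
  y_{n+1}/y_n = 1 + 2/3z + 1/3z(1+23/25z) = 1 + z + 23/75z²
  so R(z) = 1 + z + 23/75z².

Boundary: |R(x)|=1, x<0.
x=-1.48: |R|=0.1917
R=1: x+23/75x²=0 ⇒ x=−75/23=-3.2609; min R=1−1/(4·23/75)=0.1848>−1
Confirm numerically:
  x=-3.160: |R|=0.90225 <1
  x=-3.014: |R|=0.77182 <1
  x=-1.731: |R|=0.18788 <1
  x=-1.308: |R|=0.21666 <1
  x=-3.828: |R|=1.66577 >1
  x=-3.632: |R|=1.41337 >1
  x=-3.565: |R|=1.33250 >1
So |R|<1 on (-3.2609, 0).

z* = -3.2609.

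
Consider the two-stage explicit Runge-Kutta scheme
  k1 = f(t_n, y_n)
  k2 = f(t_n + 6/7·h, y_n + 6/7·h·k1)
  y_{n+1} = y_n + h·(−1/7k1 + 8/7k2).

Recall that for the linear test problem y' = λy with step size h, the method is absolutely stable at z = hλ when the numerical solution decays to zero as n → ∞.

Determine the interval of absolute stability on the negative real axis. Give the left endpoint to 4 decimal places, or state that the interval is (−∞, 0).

Test eqn y'=λy, z=hλ:
  k1=λy_n ⇒ h·k1=z·y_n;  k2=λ(1+6/7z)y_n ⇒ h·k2=z(1+6/7z)y_n
  y_{n+1}/y_n = 1 − 1/7z + 8/7z(1+6/7z) = 1 + z + 48/49z²
  so R(z) = 1 + z + 48/49z².

Solve |R(x)|<1 on ℝ⁻.
x=-1.29: |R|=1.3401
R=1: x+48/49x²=0 ⇒ x=−49/48=-1.0208; min R=1−1/(4·48/49)=0.7448>−1
Confirm numerically:
  x=-0.909: |R|=0.90042 <1
  x=-0.740: |R|=0.79642 <1
  x=-0.620: |R|=0.75656 <1
  x=-1.320: |R|=1.38684 >1
  x=-1.207: |R|=1.22012 >1
  x=-1.197: |R|=1.20657 >1
Interval (-1.0208, 0).

(-1.0208, 0).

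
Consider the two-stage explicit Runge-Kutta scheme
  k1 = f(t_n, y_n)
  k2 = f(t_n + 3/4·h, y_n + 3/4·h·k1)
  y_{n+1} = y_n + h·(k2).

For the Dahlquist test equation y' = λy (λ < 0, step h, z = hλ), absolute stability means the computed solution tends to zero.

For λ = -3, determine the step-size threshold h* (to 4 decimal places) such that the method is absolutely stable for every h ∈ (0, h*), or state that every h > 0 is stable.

(-1.3333,0); λ=-3 ⇒ h* = (4/3)/3 = 0.4444.

Set f=λy, z=hλ:
  k1=λy_n ⇒ h·k1=z·y_n;  k2=λ(1+3/4z)y_n ⇒ h·k2=z(1+3/4z)y_n
  y_{n+1}/y_n = 1 + z(1+3/4z) = 1 + z + 3/4z²
  so R(z) = 1 + z + 3/4z².

Find x<0 with |R(x)|<1.
x=-1.67: |R|=1.4217
R=1: x+3/4x²=0 ⇒ x=−4/3=-1.3333; min R=1−1/(4·3/4)=0.6667>−1
Confirm numerically:
  x=-1.128: |R|=0.82629 <1
  x=-0.981: |R|=0.74077 <1
  x=-0.811: |R|=0.68229 <1
  x=-0.637: |R|=0.66733 <1
  x=-1.639: |R|=1.37574 >1
  x=-1.473: |R|=1.15430 >1
  x=-1.439: |R|=1.11404 >1
Interval (-1.3333, 0).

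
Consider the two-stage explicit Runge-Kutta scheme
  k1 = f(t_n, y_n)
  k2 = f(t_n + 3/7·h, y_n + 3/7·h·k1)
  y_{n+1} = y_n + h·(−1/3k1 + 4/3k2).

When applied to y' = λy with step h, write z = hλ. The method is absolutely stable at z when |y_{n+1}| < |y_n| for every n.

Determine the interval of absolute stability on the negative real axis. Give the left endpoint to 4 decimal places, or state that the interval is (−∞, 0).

z∈(-1.7500,0).

Test eqn y'=λy, z=hλ:
  k1=λy_n ⇒ h·k1=z·y_n;  k2=λ(1+3/7z)y_n ⇒ h·k2=z(1+3/7z)y_n
  y_{n+1}/y_n = 1 − 1/3z + 4/3z(1+3/7z) = 1 + z + 4/7z²
  so R(z) = 1 + z + 4/7z².

Boundary: |R(x)|=1, x<0.
x=-0.59: |R|=0.6089
R=1: x+4/7x²=0 ⇒ x=−7/4=-1.7500; min R=1−1/(4·4/7)=0.5625>−1
Confirm numerically:
  x=-1.695: |R|=0.94673 <1
  x=-1.600: |R|=0.86286 <1
  x=-1.415: |R|=0.72913 <1
  x=-1.210: |R|=0.62663 <1
  x=-2.285: |R|=1.69856 >1
  x=-2.150: |R|=1.49143 >1
Stable set (-1.7500, 0).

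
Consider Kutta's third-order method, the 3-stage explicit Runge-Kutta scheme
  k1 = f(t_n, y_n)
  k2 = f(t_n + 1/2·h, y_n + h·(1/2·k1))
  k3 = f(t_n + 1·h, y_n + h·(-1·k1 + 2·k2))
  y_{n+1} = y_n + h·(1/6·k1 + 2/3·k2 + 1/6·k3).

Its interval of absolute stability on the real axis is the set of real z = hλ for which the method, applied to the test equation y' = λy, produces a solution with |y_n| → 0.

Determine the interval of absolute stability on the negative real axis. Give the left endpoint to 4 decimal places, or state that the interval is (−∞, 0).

z∈(-2.5127,0).

Set f=λy, z=hλ:
  order 3, 3-stage ⇒ R(z)=1+z+z^2/2+z^3/6
  (e.g. R(-1.17)=0.24751, |R|=0.24751)

Need |R(x)|<1, x<0.
x=-1.17: |R|=0.2475
|R(-2.76)|=1.4553 |R(-2.75)|=1.4349 |R(-1.17)|=0.2475
Bisect:
  x_lo=-3.1498 |R|=2.3976  x_hi=-0.1855 |R|=0.8306
  mid=-1.66769 |R|=0.05012 →hi
  mid=-2.40877 |R|=0.83703 →hi
  mid=-2.77931 |R|=1.49518 →lo
  mid=-2.59404 |R|=1.13875 →lo
  mid=-2.50140 |R|=0.98145 →hi
  mid=-2.54772 |R|=1.05844 →lo
  mid=-2.52456 |R|=1.01953 →lo
  mid=-2.51298 |R|=1.00039 →lo
  ...
  [-2.51280,-2.51262] ⇒ x*=-2.5127
So |R|<1 on (-2.5127, 0).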